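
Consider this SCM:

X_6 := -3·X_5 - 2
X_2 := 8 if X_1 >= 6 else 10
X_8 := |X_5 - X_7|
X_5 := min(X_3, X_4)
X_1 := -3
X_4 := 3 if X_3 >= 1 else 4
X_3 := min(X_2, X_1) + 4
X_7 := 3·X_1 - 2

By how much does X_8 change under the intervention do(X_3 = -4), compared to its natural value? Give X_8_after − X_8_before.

-5

The intervention breaks the incoming arrows to X_3: X_3 := min(X_2, X_1) + 4 no longer applies, and X_3 = -4.
X_4 = 3 if X_3 >= 1 else 4  [with X_3=-4]  = 4
X_5 = min(X_3, X_4)  [with X_3=-4, X_4=4]  = -4
X_7 = 3·X_1 - 2  [with X_1=-3]  = -11
X_8 = |X_5 - X_7|  [with X_5=-4, X_7=-11]  = 7
Without intervention: X_2 = 8 if X_1 >= 6 else 10  [with X_1=-3]  = 10; X_3 = min(X_2, X_1) + 4  [with X_2=10, X_1=-3]  = 1; X_4 = 3 if X_3 >= 1 else 4  [with X_3=1]  = 3; X_5 = min(X_3, X_4)  [with X_3=1, X_4=3]  = 1; X_7 = 3·X_1 - 2  [with X_1=-3]  = -11; X_8 = |X_5 - X_7|  [with X_5=1, X_7=-11]  = 12.
Change = 7 − 12 = -5.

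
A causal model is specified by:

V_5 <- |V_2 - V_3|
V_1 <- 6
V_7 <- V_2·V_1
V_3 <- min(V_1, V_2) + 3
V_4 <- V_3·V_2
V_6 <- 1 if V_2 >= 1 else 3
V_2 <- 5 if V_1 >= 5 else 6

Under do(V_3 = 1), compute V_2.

Under do(V_3=1), the mechanism V_3 <- min(V_1, V_2) + 3 is discarded; V_3 is fixed at 1.
Since V_2 is not a descendant of the intervened variable, it is unaffected.
V_2 = 5 if V_1 >= 5 else 6  [with V_1=6]  = 5

5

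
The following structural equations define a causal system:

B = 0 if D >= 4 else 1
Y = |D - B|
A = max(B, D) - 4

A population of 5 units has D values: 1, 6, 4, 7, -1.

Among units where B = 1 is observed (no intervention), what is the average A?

Observing B=1 restricts to units where B's equation naturally yields 1: D ∈ {1, -1}. In that subpopulation A = -3, -3, mean -3.

-3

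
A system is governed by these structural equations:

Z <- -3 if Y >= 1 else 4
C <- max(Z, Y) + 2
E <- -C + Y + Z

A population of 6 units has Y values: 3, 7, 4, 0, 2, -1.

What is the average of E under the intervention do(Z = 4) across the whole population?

The intervention sets Z=4 in all 6 units regardless of Y. Recomputing E per unit gives 1, 2, 2, -2, 0, -3; average 0.

0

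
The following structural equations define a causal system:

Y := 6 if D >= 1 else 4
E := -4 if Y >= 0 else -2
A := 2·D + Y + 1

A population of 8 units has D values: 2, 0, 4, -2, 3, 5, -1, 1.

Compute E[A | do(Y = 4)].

8

Under do(Y=4), Y's equation is replaced by Y=4 for every unit. Per-unit A: 9, 5, 13, 1, 11, 15, 3, 7. Mean = 8.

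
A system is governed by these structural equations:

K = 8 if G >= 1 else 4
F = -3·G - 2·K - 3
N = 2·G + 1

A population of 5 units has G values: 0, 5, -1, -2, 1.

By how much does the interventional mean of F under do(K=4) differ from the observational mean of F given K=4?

Under do(K=4), K's equation is replaced by K=4 for every unit. Per-unit F: -11, -26, -8, -5, -14. Mean = -12.8.
E[F|K=4] averages over only the 3 units with K=4 (G = 0, -1, -2): F = -11, -8, -5, mean -8.
Difference = -12.8 − (-8) = -4.8.

-4.8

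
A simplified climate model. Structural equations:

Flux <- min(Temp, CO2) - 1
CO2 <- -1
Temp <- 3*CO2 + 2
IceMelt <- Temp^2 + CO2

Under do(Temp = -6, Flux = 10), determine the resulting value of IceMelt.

The joint intervention fixes Temp = -6, Flux = 10, removing each variable's own equation.
IceMelt = Temp^2 + CO2  [with Temp=-6, CO2=-1]  = 35

35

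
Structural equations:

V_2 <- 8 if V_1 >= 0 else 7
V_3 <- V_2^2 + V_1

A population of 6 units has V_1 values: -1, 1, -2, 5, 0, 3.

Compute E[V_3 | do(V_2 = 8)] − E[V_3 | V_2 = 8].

Every unit gets V_2=8 under the intervention. V_3 values become 63, 65, 62, 69, 64, 67; E[V_3|do(V_2=8)] = 65.
Conditioning on V_2=8 selects the 4 unit(s) with V_1 ∈ {1, 5, 0, 3}. Their V_3 values: 65, 69, 64, 67. Mean = 66.25.
Difference = 65 − 66.25 = -1.25.

-1.25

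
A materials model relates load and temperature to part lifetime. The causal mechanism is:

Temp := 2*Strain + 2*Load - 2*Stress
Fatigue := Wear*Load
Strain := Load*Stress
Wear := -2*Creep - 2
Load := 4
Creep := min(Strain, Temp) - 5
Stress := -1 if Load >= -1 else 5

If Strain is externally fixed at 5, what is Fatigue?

The intervention breaks the incoming arrows to Strain: Strain := Load*Stress no longer applies, and Strain = 5.
Stress = -1 if Load >= -1 else 5  [with Load=4]  = -1
Temp = 2*Strain + 2*Load - 2*Stress  [with Strain=5, Load=4, Stress=-1]  = 20
Creep = min(Strain, Temp) - 5  [with Strain=5, Temp=20]  = 0
Wear = -2*Creep - 2  [with Creep=0]  = -2
Fatigue = Wear*Load  [with Wear=-2, Load=4]  = -8

-8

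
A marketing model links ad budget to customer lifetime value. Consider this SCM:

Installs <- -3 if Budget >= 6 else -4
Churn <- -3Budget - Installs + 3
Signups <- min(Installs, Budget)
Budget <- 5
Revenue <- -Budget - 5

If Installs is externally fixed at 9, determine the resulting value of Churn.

Under do(Installs=9), the mechanism Installs <- -3 if Budget >= 6 else -4 is discarded; Installs is fixed at 9.
Churn = -3Budget - Installs + 3  [with Budget=5, Installs=9]  = -21

-21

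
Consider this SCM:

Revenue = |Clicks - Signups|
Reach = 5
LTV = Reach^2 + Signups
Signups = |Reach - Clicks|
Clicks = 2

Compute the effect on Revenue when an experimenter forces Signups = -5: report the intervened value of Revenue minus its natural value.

The intervention breaks the incoming arrows to Signups: Signups = |Reach - Clicks| no longer applies, and Signups = -5.
Revenue = |Clicks - Signups|  [with Clicks=2, Signups=-5]  = 7
Without intervention: Signups = |Reach - Clicks|  [with Reach=5, Clicks=2]  = 3; Revenue = |Clicks - Signups|  [with Clicks=2, Signups=3]  = 1.
Change = 7 − 1 = 6.

6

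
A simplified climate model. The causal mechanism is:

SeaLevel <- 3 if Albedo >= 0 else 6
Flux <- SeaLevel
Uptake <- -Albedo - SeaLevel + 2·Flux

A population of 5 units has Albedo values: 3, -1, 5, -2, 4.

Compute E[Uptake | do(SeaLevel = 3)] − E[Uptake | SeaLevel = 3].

do(SeaLevel=3) breaks SeaLevel's dependence on Albedo. With SeaLevel=3 fixed, Uptake across the units is 0, 4, -2, 5, -1, mean 1.2.
E[Uptake|SeaLevel=3] averages over only the 3 units with SeaLevel=3 (Albedo = 3, 5, 4): Uptake = 0, -2, -1, mean -1.
Difference = 1.2 − (-1) = 2.2.

2.2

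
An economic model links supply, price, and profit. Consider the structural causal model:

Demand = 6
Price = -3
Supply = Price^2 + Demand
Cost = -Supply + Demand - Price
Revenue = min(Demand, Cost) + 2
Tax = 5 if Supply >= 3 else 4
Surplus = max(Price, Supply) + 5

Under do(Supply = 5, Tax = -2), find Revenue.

6

The joint intervention fixes Supply = 5, Tax = -2, removing each variable's own equation.
Cost = -Supply + Demand - Price  [with Supply=5, Demand=6, Price=-3]  = 4
Revenue = min(Demand, Cost) + 2  [with Demand=6, Cost=4]  = 6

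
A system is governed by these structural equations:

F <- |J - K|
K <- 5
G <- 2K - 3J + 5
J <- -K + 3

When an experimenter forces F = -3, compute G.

21

Under do(F=-3), the mechanism F <- |J - K| is discarded; F is fixed at -3.
Since G is not a descendant of the intervened variable, it is unaffected.
J = -K + 3  [with K=5]  = -2
G = 2K - 3J + 5  [with K=5, J=-2]  = 21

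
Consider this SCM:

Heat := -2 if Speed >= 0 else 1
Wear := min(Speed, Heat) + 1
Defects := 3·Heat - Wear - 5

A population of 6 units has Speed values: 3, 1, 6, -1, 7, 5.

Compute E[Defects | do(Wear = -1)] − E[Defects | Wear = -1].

The intervention sets Wear=-1 in all 6 units regardless of Speed. Recomputing Defects per unit gives -10, -10, -10, -1, -10, -10; average -8.5.
Observing Wear=-1 restricts to units where Wear's equation naturally yields -1: Speed ∈ {3, 1, 6, 7, 5}. In that subpopulation Defects = -10, -10, -10, -10, -10, mean -10.
Difference = -8.5 − (-10) = 1.5.

1.5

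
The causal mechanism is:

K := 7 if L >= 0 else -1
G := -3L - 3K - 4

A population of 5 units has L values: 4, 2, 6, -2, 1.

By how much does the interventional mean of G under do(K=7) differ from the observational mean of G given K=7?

do(K=7) breaks K's dependence on L. With K=7 fixed, G across the units is -37, -31, -43, -19, -28, mean -31.6.
Observing K=7 restricts to units where K's equation naturally yields 7: L ∈ {4, 2, 6, 1}. In that subpopulation G = -37, -31, -43, -28, mean -34.75.
Difference = -31.6 − (-34.75) = 3.15.

3.15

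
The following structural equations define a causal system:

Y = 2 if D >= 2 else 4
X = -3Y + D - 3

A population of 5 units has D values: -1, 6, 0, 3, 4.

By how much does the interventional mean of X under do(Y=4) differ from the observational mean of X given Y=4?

Every unit gets Y=4 under the intervention. X values become -16, -9, -15, -12, -11; E[X|do(Y=4)] = -12.6.
Conditioning on Y=4 selects the 2 unit(s) with D ∈ {-1, 0}. Their X values: -16, -15. Mean = -15.5.
Difference = -12.6 − (-15.5) = 2.9.

2.9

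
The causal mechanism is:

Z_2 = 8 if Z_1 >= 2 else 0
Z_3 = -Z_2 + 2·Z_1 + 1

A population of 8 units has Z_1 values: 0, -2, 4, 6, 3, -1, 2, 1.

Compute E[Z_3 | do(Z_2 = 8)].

-3.75

The intervention sets Z_2=8 in all 8 units regardless of Z_1. Recomputing Z_3 per unit gives -7, -11, 1, 5, -1, -9, -3, -5; average -3.75.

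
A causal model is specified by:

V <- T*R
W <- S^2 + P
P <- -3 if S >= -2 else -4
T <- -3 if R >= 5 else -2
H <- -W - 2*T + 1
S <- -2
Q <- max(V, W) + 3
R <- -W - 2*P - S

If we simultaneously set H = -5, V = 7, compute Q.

10

The joint intervention fixes H = -5, V = 7, removing each variable's own equation.
P = -3 if S >= -2 else -4  [with S=-2]  = -3
W = S^2 + P  [with S=-2, P=-3]  = 1
Q = max(V, W) + 3  [with V=7, W=1]  = 10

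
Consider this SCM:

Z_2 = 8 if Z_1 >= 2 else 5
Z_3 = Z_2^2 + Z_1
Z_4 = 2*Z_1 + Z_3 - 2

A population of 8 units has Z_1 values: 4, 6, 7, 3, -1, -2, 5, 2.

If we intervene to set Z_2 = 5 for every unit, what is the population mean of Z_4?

32

Every unit gets Z_2=5 under the intervention. Z_4 values become 35, 41, 44, 32, 20, 17, 38, 29; E[Z_4|do(Z_2=5)] = 32.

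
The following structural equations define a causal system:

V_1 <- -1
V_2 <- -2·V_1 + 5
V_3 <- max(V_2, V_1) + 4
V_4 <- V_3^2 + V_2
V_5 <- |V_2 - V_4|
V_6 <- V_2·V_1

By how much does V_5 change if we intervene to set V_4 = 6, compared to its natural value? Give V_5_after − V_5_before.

-120

Intervening sets V_4 = 6 and removes its equation (V_4 <- V_3^2 + V_2).
V_2 = -2·V_1 + 5  [with V_1=-1]  = 7
V_5 = |V_2 - V_4|  [with V_2=7, V_4=6]  = 1
Without intervention: V_2 = -2·V_1 + 5  [with V_1=-1]  = 7; V_3 = max(V_2, V_1) + 4  [with V_2=7, V_1=-1]  = 11; V_4 = V_3^2 + V_2  [with V_3=11, V_2=7]  = 128; V_5 = |V_2 - V_4|  [with V_2=7, V_4=128]  = 121.
Change = 1 − 121 = -120.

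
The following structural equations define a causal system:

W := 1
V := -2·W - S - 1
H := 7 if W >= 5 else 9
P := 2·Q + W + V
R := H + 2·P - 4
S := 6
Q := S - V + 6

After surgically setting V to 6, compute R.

43

The intervention breaks the incoming arrows to V: V := -2·W - S - 1 no longer applies, and V = 6.
H = 7 if W >= 5 else 9  [with W=1]  = 9
Q = S - V + 6  [with S=6, V=6]  = 6
P = 2·Q + W + V  [with Q=6, W=1, V=6]  = 19
R = H + 2·P - 4  [with H=9, P=19]  = 43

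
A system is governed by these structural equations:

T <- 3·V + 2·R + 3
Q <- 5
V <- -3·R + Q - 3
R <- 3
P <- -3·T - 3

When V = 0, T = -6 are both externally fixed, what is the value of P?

Setting V = 0, T = -6 by intervention discards those variables' equations.
P = -3·T - 3  [with T=-6]  = 15

15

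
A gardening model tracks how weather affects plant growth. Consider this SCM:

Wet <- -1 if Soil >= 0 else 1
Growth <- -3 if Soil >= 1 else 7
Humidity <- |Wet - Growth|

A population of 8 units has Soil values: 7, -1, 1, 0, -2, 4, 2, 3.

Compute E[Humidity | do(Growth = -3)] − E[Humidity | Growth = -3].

0.5

The intervention sets Growth=-3 in all 8 units regardless of Soil. Recomputing Humidity per unit gives 2, 4, 2, 2, 4, 2, 2, 2; average 2.5.
Observing Growth=-3 restricts to units where Growth's equation naturally yields -3: Soil ∈ {7, 1, 4, 2, 3}. In that subpopulation Humidity = 2, 2, 2, 2, 2, mean 2.
Difference = 2.5 − 2 = 0.5.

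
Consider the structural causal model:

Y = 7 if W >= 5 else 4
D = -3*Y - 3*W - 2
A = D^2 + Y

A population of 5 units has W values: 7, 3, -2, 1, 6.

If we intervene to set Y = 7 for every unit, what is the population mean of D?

-32

do(Y=7) breaks Y's dependence on W. With Y=7 fixed, D across the units is -44, -32, -17, -26, -41, mean -32.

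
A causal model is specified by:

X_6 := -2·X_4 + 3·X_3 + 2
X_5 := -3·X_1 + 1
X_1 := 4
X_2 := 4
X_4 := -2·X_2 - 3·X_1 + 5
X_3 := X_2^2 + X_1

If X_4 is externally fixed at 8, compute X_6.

Under do(X_4=8), the mechanism X_4 := -2·X_2 - 3·X_1 + 5 is discarded; X_4 is fixed at 8.
X_3 = X_2^2 + X_1  [with X_2=4, X_1=4]  = 20
X_6 = -2·X_4 + 3·X_3 + 2  [with X_4=8, X_3=20]  = 46

46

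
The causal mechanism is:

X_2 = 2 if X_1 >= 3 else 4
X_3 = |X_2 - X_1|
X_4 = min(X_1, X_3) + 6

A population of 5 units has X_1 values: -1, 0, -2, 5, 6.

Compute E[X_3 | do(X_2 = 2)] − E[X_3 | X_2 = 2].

Every unit gets X_2=2 under the intervention. X_3 values become 3, 2, 4, 3, 4; E[X_3|do(X_2=2)] = 3.2.
Observing X_2=2 restricts to units where X_2's equation naturally yields 2: X_1 ∈ {5, 6}. In that subpopulation X_3 = 3, 4, mean 3.5.
Difference = 3.2 − 3.5 = -0.3.

-0.3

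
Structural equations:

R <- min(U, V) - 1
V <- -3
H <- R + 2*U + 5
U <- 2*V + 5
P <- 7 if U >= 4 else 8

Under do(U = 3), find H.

7

Under do(U=3), the mechanism U <- 2*V + 5 is discarded; U is fixed at 3.
R = min(U, V) - 1  [with U=3, V=-3]  = -4
H = R + 2*U + 5  [with R=-4, U=3]  = 7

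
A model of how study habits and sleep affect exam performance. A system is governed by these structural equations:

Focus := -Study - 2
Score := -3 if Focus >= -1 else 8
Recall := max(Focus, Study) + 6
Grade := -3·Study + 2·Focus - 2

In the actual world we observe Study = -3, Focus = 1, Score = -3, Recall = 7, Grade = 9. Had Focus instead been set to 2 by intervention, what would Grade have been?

11

do(Focus=2) replaces the equation Focus := -Study - 2 with the constant Focus = 2.
Grade = -3·Study + 2·Focus - 2  [with Study=-3, Focus=2]  = 11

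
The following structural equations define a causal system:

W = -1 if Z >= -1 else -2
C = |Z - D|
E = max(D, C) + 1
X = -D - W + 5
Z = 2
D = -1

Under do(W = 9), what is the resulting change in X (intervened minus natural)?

-10

The intervention breaks the incoming arrows to W: W = -1 if Z >= -1 else -2 no longer applies, and W = 9.
X = -D - W + 5  [with D=-1, W=9]  = -3
Without intervention: W = -1 if Z >= -1 else -2  [with Z=2]  = -1; X = -D - W + 5  [with D=-1, W=-1]  = 7.
Change = -3 − 7 = -10.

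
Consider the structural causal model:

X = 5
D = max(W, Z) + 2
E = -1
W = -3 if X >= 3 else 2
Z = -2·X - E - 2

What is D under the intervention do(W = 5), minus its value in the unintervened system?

8

Intervening sets W = 5 and removes its equation (W = -3 if X >= 3 else 2).
Z = -2·X - E - 2  [with X=5, E=-1]  = -11
D = max(W, Z) + 2  [with W=5, Z=-11]  = 7
Without intervention: Z = -2·X - E - 2  [with X=5, E=-1]  = -11; W = -3 if X >= 3 else 2  [with X=5]  = -3; D = max(W, Z) + 2  [with W=-3, Z=-11]  = -1.
Change = 7 − (-1) = 8.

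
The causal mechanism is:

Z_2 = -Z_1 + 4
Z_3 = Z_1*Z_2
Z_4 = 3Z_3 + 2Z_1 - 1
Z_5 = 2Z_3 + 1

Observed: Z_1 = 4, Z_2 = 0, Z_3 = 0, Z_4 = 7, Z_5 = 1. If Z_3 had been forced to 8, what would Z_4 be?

The intervention breaks the incoming arrows to Z_3: Z_3 = Z_1*Z_2 no longer applies, and Z_3 = 8.
Z_4 = 3Z_3 + 2Z_1 - 1  [with Z_3=8, Z_1=4]  = 31

31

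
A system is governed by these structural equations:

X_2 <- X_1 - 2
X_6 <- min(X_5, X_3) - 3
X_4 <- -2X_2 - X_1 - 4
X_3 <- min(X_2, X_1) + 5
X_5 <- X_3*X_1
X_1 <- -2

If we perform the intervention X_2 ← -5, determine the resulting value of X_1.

Under do(X_2=-5), the mechanism X_2 <- X_1 - 2 is discarded; X_2 is fixed at -5.
X_1 is not downstream of the intervention, so its value is determined by the original equations.

-2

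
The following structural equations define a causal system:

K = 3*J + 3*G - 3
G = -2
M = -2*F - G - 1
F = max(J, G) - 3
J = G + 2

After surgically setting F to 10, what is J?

The intervention breaks the incoming arrows to F: F = max(J, G) - 3 no longer applies, and F = 10.
Since J is not a descendant of the intervened variable, it is unaffected.
J = G + 2  [with G=-2]  = 0

0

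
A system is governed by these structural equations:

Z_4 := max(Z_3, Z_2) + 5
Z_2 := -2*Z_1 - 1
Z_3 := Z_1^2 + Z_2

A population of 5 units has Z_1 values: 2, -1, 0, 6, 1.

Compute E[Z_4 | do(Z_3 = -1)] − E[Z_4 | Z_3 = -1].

do(Z_3=-1) breaks Z_3's dependence on Z_1. With Z_3=-1 fixed, Z_4 across the units is 4, 6, 4, 4, 4, mean 4.4.
E[Z_4|Z_3=-1] averages over only the 2 units with Z_3=-1 (Z_1 = 2, 0): Z_4 = 4, 4, mean 4.
Difference = 4.4 − 4 = 0.4.

0.4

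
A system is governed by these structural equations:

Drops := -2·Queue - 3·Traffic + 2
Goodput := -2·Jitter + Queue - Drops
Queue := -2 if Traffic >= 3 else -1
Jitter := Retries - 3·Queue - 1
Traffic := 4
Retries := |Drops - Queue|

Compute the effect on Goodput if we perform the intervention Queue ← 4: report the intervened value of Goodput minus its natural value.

Under do(Queue=4), the mechanism Queue := -2 if Traffic >= 3 else -1 is discarded; Queue is fixed at 4.
Drops = -2·Queue - 3·Traffic + 2  [with Queue=4, Traffic=4]  = -18
Retries = |Drops - Queue|  [with Drops=-18, Queue=4]  = 22
Jitter = Retries - 3·Queue - 1  [with Retries=22, Queue=4]  = 9
Goodput = -2·Jitter + Queue - Drops  [with Jitter=9, Queue=4, Drops=-18]  = 4
Without intervention: Queue = -2 if Traffic >= 3 else -1  [with Traffic=4]  = -2; Drops = -2·Queue - 3·Traffic + 2  [with Queue=-2, Traffic=4]  = -6; Retries = |Drops - Queue|  [with Drops=-6, Queue=-2]  = 4; Jitter = Retries - 3·Queue - 1  [with Retries=4, Queue=-2]  = 9; Goodput = -2·Jitter + Queue - Drops  [with Jitter=9, Queue=-2, Drops=-6]  = -14.
Change = 4 − (-14) = 18.

18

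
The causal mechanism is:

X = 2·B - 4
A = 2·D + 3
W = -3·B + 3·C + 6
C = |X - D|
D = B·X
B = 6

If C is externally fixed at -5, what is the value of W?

Intervening sets C = -5 and removes its equation (C = |X - D|).
W = -3·B + 3·C + 6  [with B=6, C=-5]  = -27

-27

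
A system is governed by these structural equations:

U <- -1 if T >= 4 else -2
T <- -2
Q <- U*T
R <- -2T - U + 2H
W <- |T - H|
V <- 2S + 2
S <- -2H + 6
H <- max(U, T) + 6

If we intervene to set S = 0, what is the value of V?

Intervening sets S = 0 and removes its equation (S <- -2H + 6).
V = 2S + 2  [with S=0]  = 2

2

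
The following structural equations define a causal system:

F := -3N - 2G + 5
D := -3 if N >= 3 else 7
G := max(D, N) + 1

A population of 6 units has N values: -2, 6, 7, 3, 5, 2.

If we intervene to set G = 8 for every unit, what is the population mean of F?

Under do(G=8), G's equation is replaced by G=8 for every unit. Per-unit F: -5, -29, -32, -20, -26, -17. Mean = -21.5.

-21.5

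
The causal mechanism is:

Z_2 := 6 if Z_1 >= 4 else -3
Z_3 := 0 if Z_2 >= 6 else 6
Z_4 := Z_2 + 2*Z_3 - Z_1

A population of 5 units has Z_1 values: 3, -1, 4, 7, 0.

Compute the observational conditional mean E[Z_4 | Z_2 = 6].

0.5

Conditioning on Z_2=6 selects the 2 unit(s) with Z_1 ∈ {4, 7}. Their Z_4 values: 2, -1. Mean = 0.5.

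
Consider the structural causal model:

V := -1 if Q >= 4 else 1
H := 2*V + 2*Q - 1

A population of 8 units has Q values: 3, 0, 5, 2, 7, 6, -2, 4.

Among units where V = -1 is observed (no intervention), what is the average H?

Observing V=-1 restricts to units where V's equation naturally yields -1: Q ∈ {5, 7, 6, 4}. In that subpopulation H = 7, 11, 9, 5, mean 8.

8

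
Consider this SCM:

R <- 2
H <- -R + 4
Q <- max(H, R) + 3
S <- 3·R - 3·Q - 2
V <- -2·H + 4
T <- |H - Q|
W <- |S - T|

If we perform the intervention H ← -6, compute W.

Under do(H=-6), the mechanism H <- -R + 4 is discarded; H is fixed at -6.
Q = max(H, R) + 3  [with H=-6, R=2]  = 5
S = 3·R - 3·Q - 2  [with R=2, Q=5]  = -11
T = |H - Q|  [with H=-6, Q=5]  = 11
W = |S - T|  [with S=-11, T=11]  = 22

22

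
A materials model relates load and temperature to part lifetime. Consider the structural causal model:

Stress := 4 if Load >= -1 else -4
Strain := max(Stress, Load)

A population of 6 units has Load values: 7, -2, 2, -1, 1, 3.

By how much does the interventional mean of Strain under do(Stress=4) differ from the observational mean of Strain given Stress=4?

The intervention sets Stress=4 in all 6 units regardless of Load. Recomputing Strain per unit gives 7, 4, 4, 4, 4, 4; average 4.5.
Conditioning on Stress=4 selects the 5 unit(s) with Load ∈ {7, 2, -1, 1, 3}. Their Strain values: 7, 4, 4, 4, 4. Mean = 4.6.
Difference = 4.5 − 4.6 = -0.1.

-0.1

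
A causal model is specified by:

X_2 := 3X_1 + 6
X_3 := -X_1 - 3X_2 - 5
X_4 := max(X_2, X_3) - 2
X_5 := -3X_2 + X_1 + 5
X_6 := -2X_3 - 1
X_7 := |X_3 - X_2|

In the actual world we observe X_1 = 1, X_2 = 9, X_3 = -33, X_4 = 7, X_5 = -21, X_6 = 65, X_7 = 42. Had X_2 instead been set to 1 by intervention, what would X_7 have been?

Under do(X_2=1), the mechanism X_2 := 3X_1 + 6 is discarded; X_2 is fixed at 1.
X_3 = -X_1 - 3X_2 - 5  [with X_1=1, X_2=1]  = -9
X_7 = |X_3 - X_2|  [with X_3=-9, X_2=1]  = 10

10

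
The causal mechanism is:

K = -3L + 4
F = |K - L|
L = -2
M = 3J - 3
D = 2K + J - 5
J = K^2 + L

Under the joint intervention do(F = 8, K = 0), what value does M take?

The joint intervention fixes F = 8, K = 0, removing each variable's own equation.
J = K^2 + L  [with K=0, L=-2]  = -2
M = 3J - 3  [with J=-2]  = -9

-9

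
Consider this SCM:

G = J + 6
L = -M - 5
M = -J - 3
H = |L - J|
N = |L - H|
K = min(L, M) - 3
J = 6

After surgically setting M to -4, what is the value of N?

Under do(M=-4), the mechanism M = -J - 3 is discarded; M is fixed at -4.
L = -M - 5  [with M=-4]  = -1
H = |L - J|  [with L=-1, J=6]  = 7
N = |L - H|  [with L=-1, H=7]  = 8

8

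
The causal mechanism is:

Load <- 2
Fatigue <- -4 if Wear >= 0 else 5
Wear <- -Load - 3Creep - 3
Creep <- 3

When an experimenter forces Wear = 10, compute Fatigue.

-4

The intervention breaks the incoming arrows to Wear: Wear <- -Load - 3Creep - 3 no longer applies, and Wear = 10.
Fatigue = -4 if Wear >= 0 else 5  [with Wear=10]  = -4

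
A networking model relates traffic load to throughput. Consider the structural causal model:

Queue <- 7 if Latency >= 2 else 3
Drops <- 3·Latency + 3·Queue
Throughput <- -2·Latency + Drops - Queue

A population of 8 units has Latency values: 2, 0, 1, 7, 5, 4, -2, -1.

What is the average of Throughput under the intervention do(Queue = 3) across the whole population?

Under do(Queue=3), Queue's equation is replaced by Queue=3 for every unit. Per-unit Throughput: 8, 6, 7, 13, 11, 10, 4, 5. Mean = 8.

8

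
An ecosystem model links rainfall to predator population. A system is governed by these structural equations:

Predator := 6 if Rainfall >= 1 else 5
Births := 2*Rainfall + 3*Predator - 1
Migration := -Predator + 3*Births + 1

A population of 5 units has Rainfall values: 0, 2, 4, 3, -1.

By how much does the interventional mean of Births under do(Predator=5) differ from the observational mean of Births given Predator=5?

Under do(Predator=5), Predator's equation is replaced by Predator=5 for every unit. Per-unit Births: 14, 18, 22, 20, 12. Mean = 17.2.
Observing Predator=5 restricts to units where Predator's equation naturally yields 5: Rainfall ∈ {0, -1}. In that subpopulation Births = 14, 12, mean 13.
Difference = 17.2 − 13 = 4.2.

4.2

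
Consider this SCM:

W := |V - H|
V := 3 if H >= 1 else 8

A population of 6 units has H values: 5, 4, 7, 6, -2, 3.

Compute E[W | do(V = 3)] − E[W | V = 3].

0.5

Under do(V=3), V's equation is replaced by V=3 for every unit. Per-unit W: 2, 1, 4, 3, 5, 0. Mean = 2.5.
Conditioning on V=3 selects the 5 unit(s) with H ∈ {5, 4, 7, 6, 3}. Their W values: 2, 1, 4, 3, 0. Mean = 2.
Difference = 2.5 − 2 = 0.5.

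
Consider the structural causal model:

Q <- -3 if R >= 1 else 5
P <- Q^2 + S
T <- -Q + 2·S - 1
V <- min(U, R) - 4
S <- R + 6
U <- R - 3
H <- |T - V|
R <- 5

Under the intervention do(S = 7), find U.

2

Under do(S=7), the mechanism S <- R + 6 is discarded; S is fixed at 7.
Since U is not a descendant of the intervened variable, it is unaffected.
U = R - 3  [with R=5]  = 2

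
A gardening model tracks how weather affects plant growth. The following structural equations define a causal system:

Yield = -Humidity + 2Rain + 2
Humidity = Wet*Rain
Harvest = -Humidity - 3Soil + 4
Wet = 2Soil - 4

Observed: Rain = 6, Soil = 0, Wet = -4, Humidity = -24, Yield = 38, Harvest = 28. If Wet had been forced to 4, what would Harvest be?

The intervention breaks the incoming arrows to Wet: Wet = 2Soil - 4 no longer applies, and Wet = 4.
Humidity = Wet*Rain  [with Wet=4, Rain=6]  = 24
Harvest = -Humidity - 3Soil + 4  [with Humidity=24, Soil=0]  = -20

-20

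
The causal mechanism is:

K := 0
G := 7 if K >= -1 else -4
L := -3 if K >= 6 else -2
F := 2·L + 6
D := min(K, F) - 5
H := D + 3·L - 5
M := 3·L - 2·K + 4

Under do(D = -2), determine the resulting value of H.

-13

The intervention breaks the incoming arrows to D: D := min(K, F) - 5 no longer applies, and D = -2.
L = -3 if K >= 6 else -2  [with K=0]  = -2
H = D + 3·L - 5  [with D=-2, L=-2]  = -13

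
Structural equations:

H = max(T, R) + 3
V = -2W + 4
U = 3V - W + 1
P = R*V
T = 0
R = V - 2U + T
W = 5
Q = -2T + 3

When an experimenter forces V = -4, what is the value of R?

do(V=-4) replaces the equation V = -2W + 4 with the constant V = -4.
U = 3V - W + 1  [with V=-4, W=5]  = -16
R = V - 2U + T  [with V=-4, U=-16, T=0]  = 28

28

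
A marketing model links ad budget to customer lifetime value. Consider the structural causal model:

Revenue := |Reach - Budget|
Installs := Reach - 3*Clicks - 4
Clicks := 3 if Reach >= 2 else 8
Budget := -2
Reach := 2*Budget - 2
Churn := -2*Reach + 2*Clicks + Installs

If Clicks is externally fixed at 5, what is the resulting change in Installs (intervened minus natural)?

The intervention breaks the incoming arrows to Clicks: Clicks := 3 if Reach >= 2 else 8 no longer applies, and Clicks = 5.
Reach = 2*Budget - 2  [with Budget=-2]  = -6
Installs = Reach - 3*Clicks - 4  [with Reach=-6, Clicks=5]  = -25
Without intervention: Reach = 2*Budget - 2  [with Budget=-2]  = -6; Clicks = 3 if Reach >= 2 else 8  [with Reach=-6]  = 8; Installs = Reach - 3*Clicks - 4  [with Reach=-6, Clicks=8]  = -34.
Change = -25 − (-34) = 9.

9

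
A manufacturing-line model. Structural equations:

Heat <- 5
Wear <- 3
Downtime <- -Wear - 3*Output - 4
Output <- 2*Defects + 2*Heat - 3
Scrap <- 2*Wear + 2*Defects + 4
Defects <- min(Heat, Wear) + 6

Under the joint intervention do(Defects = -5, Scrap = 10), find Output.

Setting Defects = -5, Scrap = 10 by intervention discards those variables' equations.
Output = 2*Defects + 2*Heat - 3  [with Defects=-5, Heat=5]  = -3

-3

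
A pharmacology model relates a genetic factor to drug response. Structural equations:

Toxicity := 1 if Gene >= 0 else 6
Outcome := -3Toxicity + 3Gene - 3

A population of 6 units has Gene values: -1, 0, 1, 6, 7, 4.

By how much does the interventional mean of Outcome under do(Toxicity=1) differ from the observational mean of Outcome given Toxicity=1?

-2.3

do(Toxicity=1) breaks Toxicity's dependence on Gene. With Toxicity=1 fixed, Outcome across the units is -9, -6, -3, 12, 15, 6, mean 2.5.
E[Outcome|Toxicity=1] averages over only the 5 units with Toxicity=1 (Gene = 0, 1, 6, 7, 4): Outcome = -6, -3, 12, 15, 6, mean 4.8.
Difference = 2.5 − 4.8 = -2.3.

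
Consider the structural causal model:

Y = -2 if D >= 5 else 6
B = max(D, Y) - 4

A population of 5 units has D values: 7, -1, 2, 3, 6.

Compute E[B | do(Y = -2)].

Every unit gets Y=-2 under the intervention. B values become 3, -5, -2, -1, 2; E[B|do(Y=-2)] = -0.6.

-0.6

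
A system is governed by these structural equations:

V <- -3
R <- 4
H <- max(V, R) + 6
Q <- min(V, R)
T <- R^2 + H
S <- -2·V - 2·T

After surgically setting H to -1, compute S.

The intervention breaks the incoming arrows to H: H <- max(V, R) + 6 no longer applies, and H = -1.
T = R^2 + H  [with R=4, H=-1]  = 15
S = -2·V - 2·T  [with V=-3, T=15]  = -24

-24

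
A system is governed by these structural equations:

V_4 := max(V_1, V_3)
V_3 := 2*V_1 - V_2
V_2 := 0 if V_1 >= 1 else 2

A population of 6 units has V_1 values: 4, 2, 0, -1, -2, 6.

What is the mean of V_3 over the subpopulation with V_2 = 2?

Conditioning on V_2=2 selects the 3 unit(s) with V_1 ∈ {0, -1, -2}. Their V_3 values: -2, -4, -6. Mean = -4.

-4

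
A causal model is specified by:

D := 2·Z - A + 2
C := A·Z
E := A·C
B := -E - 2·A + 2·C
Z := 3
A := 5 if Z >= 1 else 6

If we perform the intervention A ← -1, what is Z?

3

Under do(A=-1), the mechanism A := 5 if Z >= 1 else 6 is discarded; A is fixed at -1.
Z is not downstream of the intervention, so its value is determined by the original equations.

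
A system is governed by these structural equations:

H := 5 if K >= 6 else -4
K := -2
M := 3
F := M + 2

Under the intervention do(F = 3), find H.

Under do(F=3), the mechanism F := M + 2 is discarded; F is fixed at 3.
Since H is not a descendant of the intervened variable, it is unaffected.
H = 5 if K >= 6 else -4  [with K=-2]  = -4

-4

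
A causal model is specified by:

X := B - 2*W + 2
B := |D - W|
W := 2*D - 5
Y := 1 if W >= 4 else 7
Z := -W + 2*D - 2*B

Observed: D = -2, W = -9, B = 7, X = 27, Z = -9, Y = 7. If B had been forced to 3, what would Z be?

-1

do(B=3) replaces the equation B := |D - W| with the constant B = 3.
W = 2*D - 5  [with D=-2]  = -9
Z = -W + 2*D - 2*B  [with W=-9, D=-2, B=3]  = -1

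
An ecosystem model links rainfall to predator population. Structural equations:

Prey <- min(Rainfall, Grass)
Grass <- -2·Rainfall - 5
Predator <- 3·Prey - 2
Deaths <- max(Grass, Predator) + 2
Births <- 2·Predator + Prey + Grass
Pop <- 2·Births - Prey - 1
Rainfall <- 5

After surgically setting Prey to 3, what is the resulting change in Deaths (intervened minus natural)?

The intervention breaks the incoming arrows to Prey: Prey <- min(Rainfall, Grass) no longer applies, and Prey = 3.
Grass = -2·Rainfall - 5  [with Rainfall=5]  = -15
Predator = 3·Prey - 2  [with Prey=3]  = 7
Deaths = max(Grass, Predator) + 2  [with Grass=-15, Predator=7]  = 9
Without intervention: Grass = -2·Rainfall - 5  [with Rainfall=5]  = -15; Prey = min(Rainfall, Grass)  [with Rainfall=5, Grass=-15]  = -15; Predator = 3·Prey - 2  [with Prey=-15]  = -47; Deaths = max(Grass, Predator) + 2  [with Grass=-15, Predator=-47]  = -13.
Change = 9 − (-13) = 22.

22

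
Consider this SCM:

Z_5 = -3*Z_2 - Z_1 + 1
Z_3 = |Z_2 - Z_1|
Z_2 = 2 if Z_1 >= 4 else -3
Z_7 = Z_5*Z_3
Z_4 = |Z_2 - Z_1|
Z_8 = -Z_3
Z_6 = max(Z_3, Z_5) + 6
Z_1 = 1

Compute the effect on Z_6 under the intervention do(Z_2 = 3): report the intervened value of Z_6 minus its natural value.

-7

Under do(Z_2=3), the mechanism Z_2 = 2 if Z_1 >= 4 else -3 is discarded; Z_2 is fixed at 3.
Z_3 = |Z_2 - Z_1|  [with Z_2=3, Z_1=1]  = 2
Z_5 = -3*Z_2 - Z_1 + 1  [with Z_2=3, Z_1=1]  = -9
Z_6 = max(Z_3, Z_5) + 6  [with Z_3=2, Z_5=-9]  = 8
Without intervention: Z_2 = 2 if Z_1 >= 4 else -3  [with Z_1=1]  = -3; Z_3 = |Z_2 - Z_1|  [with Z_2=-3, Z_1=1]  = 4; Z_5 = -3*Z_2 - Z_1 + 1  [with Z_2=-3, Z_1=1]  = 9; Z_6 = max(Z_3, Z_5) + 6  [with Z_3=4, Z_5=9]  = 15.
Change = 8 − 15 = -7.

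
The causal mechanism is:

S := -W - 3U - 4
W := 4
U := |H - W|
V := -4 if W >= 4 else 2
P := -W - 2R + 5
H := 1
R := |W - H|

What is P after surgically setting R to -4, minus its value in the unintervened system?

Intervening sets R = -4 and removes its equation (R := |W - H|).
P = -W - 2R + 5  [with W=4, R=-4]  = 9
Without intervention: R = |W - H|  [with W=4, H=1]  = 3; P = -W - 2R + 5  [with W=4, R=3]  = -5.
Change = 9 − (-5) = 14.

14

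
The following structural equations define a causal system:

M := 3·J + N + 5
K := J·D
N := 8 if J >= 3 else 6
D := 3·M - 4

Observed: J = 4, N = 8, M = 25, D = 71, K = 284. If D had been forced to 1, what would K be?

4

Intervening sets D = 1 and removes its equation (D := 3·M - 4).
K = J·D  [with J=4, D=1]  = 4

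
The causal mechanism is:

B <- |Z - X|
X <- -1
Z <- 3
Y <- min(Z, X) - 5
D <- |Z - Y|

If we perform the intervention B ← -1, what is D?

Intervening sets B = -1 and removes its equation (B <- |Z - X|).
No directed path runs from B to D, so D keeps its natural value.
Y = min(Z, X) - 5  [with Z=3, X=-1]  = -6
D = |Z - Y|  [with Z=3, Y=-6]  = 9

9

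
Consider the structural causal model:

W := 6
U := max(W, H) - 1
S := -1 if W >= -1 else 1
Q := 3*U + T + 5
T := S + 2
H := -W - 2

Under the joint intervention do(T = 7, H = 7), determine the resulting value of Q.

The joint intervention fixes T = 7, H = 7, removing each variable's own equation.
U = max(W, H) - 1  [with W=6, H=7]  = 6
Q = 3*U + T + 5  [with U=6, T=7]  = 30

30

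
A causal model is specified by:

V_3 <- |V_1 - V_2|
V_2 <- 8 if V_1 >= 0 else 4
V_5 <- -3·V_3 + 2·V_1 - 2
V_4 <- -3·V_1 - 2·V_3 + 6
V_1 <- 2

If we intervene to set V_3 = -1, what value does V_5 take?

do(V_3=-1) replaces the equation V_3 <- |V_1 - V_2| with the constant V_3 = -1.
V_5 = -3·V_3 + 2·V_1 - 2  [with V_3=-1, V_1=2]  = 5

5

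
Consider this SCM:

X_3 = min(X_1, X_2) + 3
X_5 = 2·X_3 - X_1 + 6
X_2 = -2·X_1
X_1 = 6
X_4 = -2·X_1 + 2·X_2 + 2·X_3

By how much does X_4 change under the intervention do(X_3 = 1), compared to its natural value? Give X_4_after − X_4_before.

20

The intervention breaks the incoming arrows to X_3: X_3 = min(X_1, X_2) + 3 no longer applies, and X_3 = 1.
X_2 = -2·X_1  [with X_1=6]  = -12
X_4 = -2·X_1 + 2·X_2 + 2·X_3  [with X_1=6, X_2=-12, X_3=1]  = -34
Without intervention: X_2 = -2·X_1  [with X_1=6]  = -12; X_3 = min(X_1, X_2) + 3  [with X_1=6, X_2=-12]  = -9; X_4 = -2·X_1 + 2·X_2 + 2·X_3  [with X_1=6, X_2=-12, X_3=-9]  = -54.
Change = -34 − (-54) = 20.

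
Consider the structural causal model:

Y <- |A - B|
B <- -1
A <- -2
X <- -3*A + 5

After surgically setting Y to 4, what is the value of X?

11

The intervention breaks the incoming arrows to Y: Y <- |A - B| no longer applies, and Y = 4.
X is not downstream of the intervention, so its value is determined by the original equations.
X = -3*A + 5  [with A=-2]  = 11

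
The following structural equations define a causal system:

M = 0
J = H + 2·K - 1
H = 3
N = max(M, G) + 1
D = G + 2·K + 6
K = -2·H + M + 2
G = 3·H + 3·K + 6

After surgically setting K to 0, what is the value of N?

16

do(K=0) replaces the equation K = -2·H + M + 2 with the constant K = 0.
G = 3·H + 3·K + 6  [with H=3, K=0]  = 15
N = max(M, G) + 1  [with M=0, G=15]  = 16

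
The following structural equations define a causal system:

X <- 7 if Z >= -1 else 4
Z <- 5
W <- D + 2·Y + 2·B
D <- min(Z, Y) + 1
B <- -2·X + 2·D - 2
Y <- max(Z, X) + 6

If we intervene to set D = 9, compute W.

Under do(D=9), the mechanism D <- min(Z, Y) + 1 is discarded; D is fixed at 9.
X = 7 if Z >= -1 else 4  [with Z=5]  = 7
Y = max(Z, X) + 6  [with Z=5, X=7]  = 13
B = -2·X + 2·D - 2  [with X=7, D=9]  = 2
W = D + 2·Y + 2·B  [with D=9, Y=13, B=2]  = 39

39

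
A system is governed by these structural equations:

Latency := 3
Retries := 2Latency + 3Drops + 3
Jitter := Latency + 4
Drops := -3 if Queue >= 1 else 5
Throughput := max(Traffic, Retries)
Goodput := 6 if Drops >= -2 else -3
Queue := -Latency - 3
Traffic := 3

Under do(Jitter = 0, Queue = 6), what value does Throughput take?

3

Under do(Jitter = 0, Queue = 6), each intervened variable's structural equation is replaced by its fixed value.
Drops = -3 if Queue >= 1 else 5  [with Queue=6]  = -3
Retries = 2Latency + 3Drops + 3  [with Latency=3, Drops=-3]  = 0
Throughput = max(Traffic, Retries)  [with Traffic=3, Retries=0]  = 3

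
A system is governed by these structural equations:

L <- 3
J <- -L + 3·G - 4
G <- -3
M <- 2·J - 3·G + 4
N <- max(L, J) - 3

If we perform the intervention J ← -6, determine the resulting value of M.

1

do(J=-6) replaces the equation J <- -L + 3·G - 4 with the constant J = -6.
M = 2·J - 3·G + 4  [with J=-6, G=-3]  = 1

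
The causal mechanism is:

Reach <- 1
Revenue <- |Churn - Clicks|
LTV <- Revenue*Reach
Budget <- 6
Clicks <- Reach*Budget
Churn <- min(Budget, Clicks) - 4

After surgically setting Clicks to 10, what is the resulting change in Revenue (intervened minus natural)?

do(Clicks=10) replaces the equation Clicks <- Reach*Budget with the constant Clicks = 10.
Churn = min(Budget, Clicks) - 4  [with Budget=6, Clicks=10]  = 2
Revenue = |Churn - Clicks|  [with Churn=2, Clicks=10]  = 8
Without intervention: Clicks = Reach*Budget  [with Reach=1, Budget=6]  = 6; Churn = min(Budget, Clicks) - 4  [with Budget=6, Clicks=6]  = 2; Revenue = |Churn - Clicks|  [with Churn=2, Clicks=6]  = 4.
Change = 8 − 4 = 4.

4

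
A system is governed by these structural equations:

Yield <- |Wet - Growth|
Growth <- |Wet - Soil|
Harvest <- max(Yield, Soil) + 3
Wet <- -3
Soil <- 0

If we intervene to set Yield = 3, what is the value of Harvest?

Intervening sets Yield = 3 and removes its equation (Yield <- |Wet - Growth|).
Harvest = max(Yield, Soil) + 3  [with Yield=3, Soil=0]  = 6

6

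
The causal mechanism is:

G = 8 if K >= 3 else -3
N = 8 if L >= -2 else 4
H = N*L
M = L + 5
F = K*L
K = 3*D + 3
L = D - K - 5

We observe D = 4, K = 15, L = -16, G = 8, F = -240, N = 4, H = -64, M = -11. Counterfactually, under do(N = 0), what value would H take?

0

Intervening sets N = 0 and removes its equation (N = 8 if L >= -2 else 4).
K = 3*D + 3  [with D=4]  = 15
L = D - K - 5  [with D=4, K=15]  = -16
H = N*L  [with N=0, L=-16]  = 0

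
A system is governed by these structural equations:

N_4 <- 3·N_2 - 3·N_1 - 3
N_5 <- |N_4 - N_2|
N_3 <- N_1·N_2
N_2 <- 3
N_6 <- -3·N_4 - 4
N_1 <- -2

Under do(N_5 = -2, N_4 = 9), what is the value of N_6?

Setting N_5 = -2, N_4 = 9 by intervention discards those variables' equations.
N_6 = -3·N_4 - 4  [with N_4=9]  = -31

-31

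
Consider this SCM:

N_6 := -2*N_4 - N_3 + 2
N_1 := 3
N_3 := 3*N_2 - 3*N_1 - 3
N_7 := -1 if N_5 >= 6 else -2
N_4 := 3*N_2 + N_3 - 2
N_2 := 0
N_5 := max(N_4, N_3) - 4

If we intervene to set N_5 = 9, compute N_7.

-1

Under do(N_5=9), the mechanism N_5 := max(N_4, N_3) - 4 is discarded; N_5 is fixed at 9.
N_7 = -1 if N_5 >= 6 else -2  [with N_5=9]  = -1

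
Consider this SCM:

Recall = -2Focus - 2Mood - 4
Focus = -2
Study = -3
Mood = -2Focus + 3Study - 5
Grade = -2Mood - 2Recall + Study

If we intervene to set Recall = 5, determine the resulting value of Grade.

7

Intervening sets Recall = 5 and removes its equation (Recall = -2Focus - 2Mood - 4).
Mood = -2Focus + 3Study - 5  [with Focus=-2, Study=-3]  = -10
Grade = -2Mood - 2Recall + Study  [with Mood=-10, Recall=5, Study=-3]  = 7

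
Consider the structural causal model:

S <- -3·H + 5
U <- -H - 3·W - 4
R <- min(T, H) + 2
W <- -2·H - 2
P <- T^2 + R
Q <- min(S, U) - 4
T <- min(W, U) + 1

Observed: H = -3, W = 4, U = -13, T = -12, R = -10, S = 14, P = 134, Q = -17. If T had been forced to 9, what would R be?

Intervening sets T = 9 and removes its equation (T <- min(W, U) + 1).
R = min(T, H) + 2  [with T=9, H=-3]  = -1

-1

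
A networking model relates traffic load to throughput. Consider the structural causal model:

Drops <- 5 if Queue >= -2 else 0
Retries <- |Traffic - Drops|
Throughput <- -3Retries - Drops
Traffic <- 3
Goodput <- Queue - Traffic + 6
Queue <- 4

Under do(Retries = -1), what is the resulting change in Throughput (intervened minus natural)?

9

Intervening sets Retries = -1 and removes its equation (Retries <- |Traffic - Drops|).
Drops = 5 if Queue >= -2 else 0  [with Queue=4]  = 5
Throughput = -3Retries - Drops  [with Retries=-1, Drops=5]  = -2
Without intervention: Drops = 5 if Queue >= -2 else 0  [with Queue=4]  = 5; Retries = |Traffic - Drops|  [with Traffic=3, Drops=5]  = 2; Throughput = -3Retries - Drops  [with Retries=2, Drops=5]  = -11.
Change = -2 − (-11) = 9.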